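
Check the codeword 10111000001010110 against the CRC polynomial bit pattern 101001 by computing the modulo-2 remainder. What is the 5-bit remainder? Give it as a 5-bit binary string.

Modulo-2 division of 10111000001010110 by 101001:
  pos 0: 101110 XOR 101001 = 000111
  pos 3: 111000 XOR 101001 = 010001
  pos 4: 100010 XOR 101001 = 001011
  pos 6: 101110 XOR 101001 = 000111
  pos 9: 111101 XOR 101001 = 010100
  pos 10: 101001 XOR 101001 = 000000
Remainder = 00000 (zero — the frame passes the CRC check).

00000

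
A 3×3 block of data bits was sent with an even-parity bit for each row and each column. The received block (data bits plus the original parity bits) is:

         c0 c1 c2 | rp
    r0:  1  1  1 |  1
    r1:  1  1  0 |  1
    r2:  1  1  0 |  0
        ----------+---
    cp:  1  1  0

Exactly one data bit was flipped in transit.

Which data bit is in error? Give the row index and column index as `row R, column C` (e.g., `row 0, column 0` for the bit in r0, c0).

row 1, column 2

Recompute each row's even parity and compare to rp:
  r0: data parity 1, sent rp 1 → ok
  r1: data parity 0, sent rp 1 → mismatch
  r2: data parity 0, sent rp 0 → ok
Recompute each column's even parity and compare to cp:
  c0: data parity 1, sent cp 1 → ok
  c1: data parity 1, sent cp 1 → ok
  c2: data parity 1, sent cp 0 → mismatch
Exactly one row (r1) and one column (c2) fail → the flipped bit is at their intersection.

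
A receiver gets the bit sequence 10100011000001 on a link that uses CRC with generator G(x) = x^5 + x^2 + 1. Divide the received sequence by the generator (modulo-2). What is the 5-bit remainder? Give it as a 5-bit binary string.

Modulo-2 division of 10100011000001 by 100101:
  pos 0: 101000 XOR 100101 = 001101
  pos 2: 110111 XOR 100101 = 010010
  pos 3: 100100 XOR 100101 = 000001
  pos 8: 100001 XOR 100101 = 000100
Remainder = 00100 (nonzero — an error is detected).

00100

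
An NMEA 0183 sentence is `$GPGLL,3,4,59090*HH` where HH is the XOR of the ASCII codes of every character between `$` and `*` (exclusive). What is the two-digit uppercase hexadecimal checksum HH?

4E

XOR the ASCII codes of the payload characters:
  'G' = 0x47 → acc = 0x47
  'P' = 0x50 → acc = 0x17
  'G' = 0x47 → acc = 0x50
  'L' = 0x4C → acc = 0x1C
  'L' = 0x4C → acc = 0x50
  ',' = 0x2C → acc = 0x7C
  '3' = 0x33 → acc = 0x4F
  ',' = 0x2C → acc = 0x63
  '4' = 0x34 → acc = 0x57
  ',' = 0x2C → acc = 0x7B
  '5' = 0x35 → acc = 0x4E
  '9' = 0x39 → acc = 0x77
  '0' = 0x30 → acc = 0x47
  '9' = 0x39 → acc = 0x7E
  '0' = 0x30 → acc = 0x4E
Checksum = 0x4E.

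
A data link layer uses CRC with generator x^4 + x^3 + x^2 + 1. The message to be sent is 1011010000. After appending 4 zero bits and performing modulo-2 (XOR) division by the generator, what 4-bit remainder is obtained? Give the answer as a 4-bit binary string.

1001

Append 4 zeros: 10110100000000. Divide by 11101 (XOR where the leading bit is 1):
  pos 0: 10110 XOR 11101 = 01011
  pos 1: 10111 XOR 11101 = 01010
  pos 2: 10100 XOR 11101 = 01001
  pos 3: 10010 XOR 11101 = 01111
  pos 4: 11110 XOR 11101 = 00011
  pos 7: 11000 XOR 11101 = 00101
  pos 9: 10100 XOR 11101 = 01001
Remainder (last 4 bits) = 1001. This is the CRC / FCS.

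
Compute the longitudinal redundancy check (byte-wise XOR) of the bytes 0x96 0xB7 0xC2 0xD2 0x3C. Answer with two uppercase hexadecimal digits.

XOR the bytes together:
  start with 0x96
  0x96 ⊕ 0xB7 = 0x21
  0x21 ⊕ 0xC2 = 0xE3
  0xE3 ⊕ 0xD2 = 0x31
  0x31 ⊕ 0x3C = 0x0D

0D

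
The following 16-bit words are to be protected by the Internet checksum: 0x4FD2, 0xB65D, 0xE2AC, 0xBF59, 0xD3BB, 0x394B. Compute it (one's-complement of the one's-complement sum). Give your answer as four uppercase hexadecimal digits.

4AC2

One's-complement addition (fold any carry out of bit 15 back into bit 0):
  0x4FD2 + 0xB65D = 0x1062F → wrap carry → 0x0630
  0x0630 + 0xE2AC = 0x0E8DC
  0xE8DC + 0xBF59 = 0x1A835 → wrap carry → 0xA836
  0xA836 + 0xD3BB = 0x17BF1 → wrap carry → 0x7BF2
  0x7BF2 + 0x394B = 0x0B53D
One's-complement sum = 0xB53D.
Checksum = ~0xB53D & 0xFFFF = 0x4AC2.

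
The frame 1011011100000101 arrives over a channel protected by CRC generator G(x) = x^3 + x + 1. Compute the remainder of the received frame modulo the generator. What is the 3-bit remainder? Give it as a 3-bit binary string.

000

Modulo-2 division of 1011011100000101 by 1011:
  pos 0: 1011 XOR 1011 = 0000
  pos 5: 1110 XOR 1011 = 0101
  pos 6: 1010 XOR 1011 = 0001
  pos 9: 1000 XOR 1011 = 0011
  pos 11: 1110 XOR 1011 = 0101
  pos 12: 1011 XOR 1011 = 0000
Remainder = 000 (zero — the frame passes the CRC check).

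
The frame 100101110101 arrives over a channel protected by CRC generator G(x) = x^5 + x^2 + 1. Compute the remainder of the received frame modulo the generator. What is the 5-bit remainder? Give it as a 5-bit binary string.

Modulo-2 division of 100101110101 by 100101:
  pos 0: 100101 XOR 100101 = 000000
  pos 6: 110101 XOR 100101 = 010000
Remainder = 10000 (nonzero — an error is detected).

10000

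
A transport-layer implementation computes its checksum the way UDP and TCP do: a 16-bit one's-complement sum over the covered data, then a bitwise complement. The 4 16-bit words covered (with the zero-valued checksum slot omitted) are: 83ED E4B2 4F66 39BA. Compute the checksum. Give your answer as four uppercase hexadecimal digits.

One's-complement addition (fold any carry out of bit 15 back into bit 0):
  0x83ED + 0xE4B2 = 0x1689F → wrap carry → 0x68A0
  0x68A0 + 0x4F66 = 0x0B806
  0xB806 + 0x39BA = 0x0F1C0
One's-complement sum = 0xF1C0.
Checksum = ~0xF1C0 & 0xFFFF = 0x0E3F.

0E3F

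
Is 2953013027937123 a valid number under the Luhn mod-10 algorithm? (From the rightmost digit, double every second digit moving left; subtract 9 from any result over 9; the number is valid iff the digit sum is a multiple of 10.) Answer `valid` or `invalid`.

From the right, keep odd positions and double even positions (subtract 9 from any doubled value over 9):
  doubled (positions 2,4,...): 4 5 9 4 6 0 1 4 → sum 33
  kept (positions 1,3,...): 3 1 3 7 0 1 3 9 → sum 27
Total = 60.
60 mod 10 = 0, so the number is valid.

valid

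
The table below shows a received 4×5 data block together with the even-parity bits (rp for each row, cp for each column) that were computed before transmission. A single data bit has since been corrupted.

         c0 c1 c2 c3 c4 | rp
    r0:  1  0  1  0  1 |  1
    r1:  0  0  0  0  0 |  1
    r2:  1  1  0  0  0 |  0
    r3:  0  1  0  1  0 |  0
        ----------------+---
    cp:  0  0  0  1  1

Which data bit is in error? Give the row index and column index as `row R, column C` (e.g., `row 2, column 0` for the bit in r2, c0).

Recompute each row's even parity and compare to rp:
  r0: data parity 1, sent rp 1 → ok
  r1: data parity 0, sent rp 1 → mismatch
  r2: data parity 0, sent rp 0 → ok
  r3: data parity 0, sent rp 0 → ok
Recompute each column's even parity and compare to cp:
  c0: data parity 0, sent cp 0 → ok
  c1: data parity 0, sent cp 0 → ok
  c2: data parity 1, sent cp 0 → mismatch
  c3: data parity 1, sent cp 1 → ok
  c4: data parity 1, sent cp 1 → ok
Exactly one row (r1) and one column (c2) fail → the flipped bit is at their intersection.

row 1, column 2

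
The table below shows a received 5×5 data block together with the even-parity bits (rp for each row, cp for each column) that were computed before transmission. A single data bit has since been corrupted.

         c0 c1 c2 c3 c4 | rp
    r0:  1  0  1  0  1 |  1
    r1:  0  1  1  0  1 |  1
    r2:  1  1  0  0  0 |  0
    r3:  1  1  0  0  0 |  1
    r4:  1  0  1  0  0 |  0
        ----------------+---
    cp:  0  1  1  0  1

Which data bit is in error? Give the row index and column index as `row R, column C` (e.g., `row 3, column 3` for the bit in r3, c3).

row 3, column 4

Recompute each row's even parity and compare to rp:
  r0: data parity 1, sent rp 1 → ok
  r1: data parity 1, sent rp 1 → ok
  r2: data parity 0, sent rp 0 → ok
  r3: data parity 0, sent rp 1 → mismatch
  r4: data parity 0, sent rp 0 → ok
Recompute each column's even parity and compare to cp:
  c0: data parity 0, sent cp 0 → ok
  c1: data parity 1, sent cp 1 → ok
  c2: data parity 1, sent cp 1 → ok
  c3: data parity 0, sent cp 0 → ok
  c4: data parity 0, sent cp 1 → mismatch
Exactly one row (r3) and one column (c4) fail → the flipped bit is at their intersection.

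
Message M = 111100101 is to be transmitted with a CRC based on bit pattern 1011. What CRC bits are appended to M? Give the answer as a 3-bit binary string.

111

Append 3 zeros: 111100101000. Divide by 1011 (XOR where the leading bit is 1):
  pos 0: 1111 XOR 1011 = 0100
  pos 1: 1000 XOR 1011 = 0011
  pos 3: 1101 XOR 1011 = 0110
  pos 4: 1100 XOR 1011 = 0111
  pos 5: 1111 XOR 1011 = 0100
  pos 6: 1000 XOR 1011 = 0011
  pos 8: 1100 XOR 1011 = 0111
Remainder (last 3 bits) = 111. This is the CRC / FCS.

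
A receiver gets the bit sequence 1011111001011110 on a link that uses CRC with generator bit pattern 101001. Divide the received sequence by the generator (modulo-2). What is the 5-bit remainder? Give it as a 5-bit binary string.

Modulo-2 division of 1011111001011110 by 101001:
  pos 0: 101111 XOR 101001 = 000110
  pos 3: 110100 XOR 101001 = 011101
  pos 4: 111011 XOR 101001 = 010010
  pos 5: 100100 XOR 101001 = 001101
  pos 7: 110111 XOR 101001 = 011110
  pos 8: 111101 XOR 101001 = 010100
  pos 9: 101001 XOR 101001 = 000000
Remainder = 00000 (zero — the frame passes the CRC check).

00000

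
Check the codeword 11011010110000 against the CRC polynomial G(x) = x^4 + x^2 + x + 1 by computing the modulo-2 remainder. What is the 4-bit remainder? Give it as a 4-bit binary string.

0001

Modulo-2 division of 11011010110000 by 10111:
  pos 0: 11011 XOR 10111 = 01100
  pos 1: 11000 XOR 10111 = 01111
  pos 2: 11111 XOR 10111 = 01000
  pos 3: 10000 XOR 10111 = 00111
  pos 5: 11111 XOR 10111 = 01000
  pos 6: 10000 XOR 10111 = 00111
  pos 8: 11100 XOR 10111 = 01011
  pos 9: 10110 XOR 10111 = 00001
Remainder = 0001 (nonzero — an error is detected).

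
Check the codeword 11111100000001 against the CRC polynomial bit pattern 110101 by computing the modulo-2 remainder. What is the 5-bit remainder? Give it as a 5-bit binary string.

10110

Modulo-2 division of 11111100000001 by 110101:
  pos 0: 111111 XOR 110101 = 001010
  pos 2: 101000 XOR 110101 = 011101
  pos 3: 111010 XOR 110101 = 001111
  pos 5: 111100 XOR 110101 = 001001
  pos 7: 100100 XOR 110101 = 010001
  pos 8: 100011 XOR 110101 = 010110
Remainder = 10110 (nonzero — an error is detected).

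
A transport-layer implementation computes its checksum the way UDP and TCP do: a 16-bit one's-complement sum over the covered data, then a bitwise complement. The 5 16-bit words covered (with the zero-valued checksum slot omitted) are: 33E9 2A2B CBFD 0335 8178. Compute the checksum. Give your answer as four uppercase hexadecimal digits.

5140

One's-complement addition (fold any carry out of bit 15 back into bit 0):
  0x33E9 + 0x2A2B = 0x05E14
  0x5E14 + 0xCBFD = 0x12A11 → wrap carry → 0x2A12
  0x2A12 + 0x0335 = 0x02D47
  0x2D47 + 0x8178 = 0x0AEBF
One's-complement sum = 0xAEBF.
Checksum = ~0xAEBF & 0xFFFF = 0x5140.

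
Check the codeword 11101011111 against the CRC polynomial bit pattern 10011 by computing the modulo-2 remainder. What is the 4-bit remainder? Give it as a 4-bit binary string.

Modulo-2 division of 11101011111 by 10011:
  pos 0: 11101 XOR 10011 = 01110
  pos 1: 11100 XOR 10011 = 01111
  pos 2: 11111 XOR 10011 = 01100
  pos 3: 11001 XOR 10011 = 01010
  pos 4: 10101 XOR 10011 = 00110
  pos 6: 11011 XOR 10011 = 01000
Remainder = 1000 (nonzero — an error is detected).

1000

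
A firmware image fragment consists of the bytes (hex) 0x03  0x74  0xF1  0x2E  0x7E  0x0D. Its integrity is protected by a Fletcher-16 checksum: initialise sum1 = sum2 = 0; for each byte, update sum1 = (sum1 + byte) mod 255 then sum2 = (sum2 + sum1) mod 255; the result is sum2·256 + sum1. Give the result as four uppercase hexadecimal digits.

B423

Running sums (mod 255):
  after byte 0 (0x03): sum1=3, sum2=3
  after byte 1 (0x74): sum1=119, sum2=122
  after byte 2 (0xF1): sum1=105, sum2=227
  after byte 3 (0x2E): sum1=151, sum2=123
  after byte 4 (0x7E): sum1=22, sum2=145
  after byte 5 (0x0D): sum1=35, sum2=180
Checksum = sum2·256 + sum1 = 180·256 + 35 = 46115 = 0xB423.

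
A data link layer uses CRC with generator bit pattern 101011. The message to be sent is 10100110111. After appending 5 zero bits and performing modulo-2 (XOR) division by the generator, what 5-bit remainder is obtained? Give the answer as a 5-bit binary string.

01011

Append 5 zeros: 1010011011100000. Divide by 101011 (XOR where the leading bit is 1):
  pos 0: 101001 XOR 101011 = 000010
  pos 4: 101011 XOR 101011 = 000000
  pos 10: 100000 XOR 101011 = 001011
Remainder (last 5 bits) = 01011. This is the CRC / FCS.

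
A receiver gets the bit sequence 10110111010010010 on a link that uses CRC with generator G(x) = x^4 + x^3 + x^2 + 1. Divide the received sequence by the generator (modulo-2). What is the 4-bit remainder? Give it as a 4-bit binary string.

0100

Modulo-2 division of 10110111010010010 by 11101:
  pos 0: 10110 XOR 11101 = 01011
  pos 1: 10111 XOR 11101 = 01010
  pos 2: 10101 XOR 11101 = 01000
  pos 3: 10001 XOR 11101 = 01100
  pos 4: 11000 XOR 11101 = 00101
  pos 6: 10110 XOR 11101 = 01011
  pos 7: 10110 XOR 11101 = 01011
  pos 8: 10111 XOR 11101 = 01010
  pos 9: 10100 XOR 11101 = 01001
  pos 10: 10010 XOR 11101 = 01111
  pos 11: 11111 XOR 11101 = 00010
Remainder = 0100 (nonzero — an error is detected).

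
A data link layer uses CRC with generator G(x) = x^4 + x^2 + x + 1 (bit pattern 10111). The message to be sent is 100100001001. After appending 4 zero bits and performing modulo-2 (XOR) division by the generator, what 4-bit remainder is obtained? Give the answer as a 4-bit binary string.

1010

Append 4 zeros: 1001000010010000. Divide by 10111 (XOR where the leading bit is 1):
  pos 0: 10010 XOR 10111 = 00101
  pos 2: 10100 XOR 10111 = 00011
  pos 5: 11010 XOR 10111 = 01101
  pos 6: 11010 XOR 10111 = 01101
  pos 7: 11011 XOR 10111 = 01100
  pos 8: 11000 XOR 10111 = 01111
  pos 9: 11110 XOR 10111 = 01001
  pos 10: 10010 XOR 10111 = 00101
Remainder (last 4 bits) = 1010. This is the CRC / FCS.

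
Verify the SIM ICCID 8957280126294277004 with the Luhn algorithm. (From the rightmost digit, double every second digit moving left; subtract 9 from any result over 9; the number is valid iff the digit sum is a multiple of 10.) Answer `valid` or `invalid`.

From the right, keep odd positions and double even positions (subtract 9 from any doubled value over 9):
  doubled (positions 2,4,...): 0 5 4 9 3 2 7 5 9 → sum 44
  kept (positions 1,3,...): 4 0 7 4 2 2 0 2 5 8 → sum 34
Total = 78.
78 mod 10 = 8, so the number is invalid.

invalid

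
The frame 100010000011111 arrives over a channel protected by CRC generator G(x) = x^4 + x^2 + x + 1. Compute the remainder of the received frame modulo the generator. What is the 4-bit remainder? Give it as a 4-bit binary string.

Modulo-2 division of 100010000011111 by 10111:
  pos 0: 10001 XOR 10111 = 00110
  pos 2: 11000 XOR 10111 = 01111
  pos 3: 11110 XOR 10111 = 01001
  pos 4: 10010 XOR 10111 = 00101
  pos 6: 10101 XOR 10111 = 00010
  pos 9: 10111 XOR 10111 = 00000
Remainder = 0001 (nonzero — an error is detected).

0001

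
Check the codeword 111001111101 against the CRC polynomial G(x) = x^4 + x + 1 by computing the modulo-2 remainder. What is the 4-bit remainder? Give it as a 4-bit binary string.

Modulo-2 division of 111001111101 by 10011:
  pos 0: 11100 XOR 10011 = 01111
  pos 1: 11111 XOR 10011 = 01100
  pos 2: 11001 XOR 10011 = 01010
  pos 3: 10101 XOR 10011 = 00110
  pos 5: 11011 XOR 10011 = 01000
  pos 6: 10000 XOR 10011 = 00011
Remainder = 0111 (nonzero — an error is detected).

0111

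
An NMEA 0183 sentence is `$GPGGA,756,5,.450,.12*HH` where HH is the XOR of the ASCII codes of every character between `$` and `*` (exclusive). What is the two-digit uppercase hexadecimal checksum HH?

XOR the ASCII codes of the payload characters:
  'G' = 0x47 → acc = 0x47
  'P' = 0x50 → acc = 0x17
  'G' = 0x47 → acc = 0x50
  'G' = 0x47 → acc = 0x17
  'A' = 0x41 → acc = 0x56
  ',' = 0x2C → acc = 0x7A
  '7' = 0x37 → acc = 0x4D
  '5' = 0x35 → acc = 0x78
  '6' = 0x36 → acc = 0x4E
  ',' = 0x2C → acc = 0x62
  '5' = 0x35 → acc = 0x57
  ',' = 0x2C → acc = 0x7B
  '.' = 0x2E → acc = 0x55
  '4' = 0x34 → acc = 0x61
  '5' = 0x35 → acc = 0x54
  '0' = 0x30 → acc = 0x64
  ',' = 0x2C → acc = 0x48
  '.' = 0x2E → acc = 0x66
  '1' = 0x31 → acc = 0x57
  '2' = 0x32 → acc = 0x65
Checksum = 0x65.

65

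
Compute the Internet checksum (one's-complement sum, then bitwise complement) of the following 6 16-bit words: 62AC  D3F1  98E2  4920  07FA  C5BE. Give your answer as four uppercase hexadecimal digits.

One's-complement addition (fold any carry out of bit 15 back into bit 0):
  0x62AC + 0xD3F1 = 0x1369D → wrap carry → 0x369E
  0x369E + 0x98E2 = 0x0CF80
  0xCF80 + 0x4920 = 0x118A0 → wrap carry → 0x18A1
  0x18A1 + 0x07FA = 0x0209B
  0x209B + 0xC5BE = 0x0E659
One's-complement sum = 0xE659.
Checksum = ~0xE659 & 0xFFFF = 0x19A6.

19A6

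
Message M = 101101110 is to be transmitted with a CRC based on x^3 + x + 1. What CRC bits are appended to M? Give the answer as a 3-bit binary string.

Append 3 zeros: 101101110000. Divide by 1011 (XOR where the leading bit is 1):
  pos 0: 1011 XOR 1011 = 0000
  pos 5: 1110 XOR 1011 = 0101
  pos 6: 1010 XOR 1011 = 0001
Remainder (last 3 bits) = 100. This is the CRC / FCS.

100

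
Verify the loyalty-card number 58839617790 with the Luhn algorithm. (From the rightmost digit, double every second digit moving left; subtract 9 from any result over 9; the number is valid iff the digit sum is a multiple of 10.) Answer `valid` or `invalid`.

From the right, keep odd positions and double even positions (subtract 9 from any doubled value over 9):
  doubled (positions 2,4,...): 9 5 3 6 7 → sum 30
  kept (positions 1,3,...): 0 7 1 9 8 5 → sum 30
Total = 60.
60 mod 10 = 0, so the number is valid.

valid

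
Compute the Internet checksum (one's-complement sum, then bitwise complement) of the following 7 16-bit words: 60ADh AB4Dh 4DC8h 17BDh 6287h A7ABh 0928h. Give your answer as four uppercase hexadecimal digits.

7B24

One's-complement addition (fold any carry out of bit 15 back into bit 0):
  0x60AD + 0xAB4D = 0x10BFA → wrap carry → 0x0BFB
  0x0BFB + 0x4DC8 = 0x059C3
  0x59C3 + 0x17BD = 0x07180
  0x7180 + 0x6287 = 0x0D407
  0xD407 + 0xA7AB = 0x17BB2 → wrap carry → 0x7BB3
  0x7BB3 + 0x0928 = 0x084DB
One's-complement sum = 0x84DB.
Checksum = ~0x84DB & 0xFFFF = 0x7B24.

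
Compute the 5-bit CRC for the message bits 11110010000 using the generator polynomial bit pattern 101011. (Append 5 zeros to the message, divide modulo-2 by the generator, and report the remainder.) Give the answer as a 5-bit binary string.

Append 5 zeros: 1111001000000000. Divide by 101011 (XOR where the leading bit is 1):
  pos 0: 111100 XOR 101011 = 010111
  pos 1: 101111 XOR 101011 = 000100
  pos 4: 100000 XOR 101011 = 001011
  pos 6: 101100 XOR 101011 = 000111
  pos 9: 111000 XOR 101011 = 010011
  pos 10: 100110 XOR 101011 = 001101
Remainder (last 5 bits) = 01101. This is the CRC / FCS.

01101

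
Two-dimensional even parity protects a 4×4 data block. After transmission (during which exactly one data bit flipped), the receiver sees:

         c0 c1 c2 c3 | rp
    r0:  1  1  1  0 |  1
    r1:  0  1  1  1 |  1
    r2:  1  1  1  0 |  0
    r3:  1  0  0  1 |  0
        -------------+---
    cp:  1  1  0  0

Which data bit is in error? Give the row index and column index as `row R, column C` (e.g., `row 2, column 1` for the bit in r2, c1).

row 2, column 2

Recompute each row's even parity and compare to rp:
  r0: data parity 1, sent rp 1 → ok
  r1: data parity 1, sent rp 1 → ok
  r2: data parity 1, sent rp 0 → mismatch
  r3: data parity 0, sent rp 0 → ok
Recompute each column's even parity and compare to cp:
  c0: data parity 1, sent cp 1 → ok
  c1: data parity 1, sent cp 1 → ok
  c2: data parity 1, sent cp 0 → mismatch
  c3: data parity 0, sent cp 0 → ok
Exactly one row (r2) and one column (c2) fail → the flipped bit is at their intersection.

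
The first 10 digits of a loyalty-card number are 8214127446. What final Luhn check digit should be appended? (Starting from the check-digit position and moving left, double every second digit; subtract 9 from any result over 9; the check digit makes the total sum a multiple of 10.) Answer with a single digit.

2

Partial digits right→left: 6 4 4 7 2 1 4 1 2 8
Double every second digit counting from the check-digit position (so the 1st, 3rd, 5th, ... of the partial from the right).
  doubled (with −9 where >9): 3 8 4 8 4 → sum 27
  kept as-is: 4 7 1 1 8 → sum 21
Total = 27 + 21 = 48.
Check digit = (10 − (48 mod 10)) mod 10 = 2.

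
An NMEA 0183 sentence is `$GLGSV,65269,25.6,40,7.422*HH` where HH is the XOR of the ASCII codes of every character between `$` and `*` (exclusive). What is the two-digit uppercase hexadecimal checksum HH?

XOR the ASCII codes of the payload characters:
  'G' = 0x47 → acc = 0x47
  'L' = 0x4C → acc = 0x0B
  'G' = 0x47 → acc = 0x4C
  'S' = 0x53 → acc = 0x1F
  'V' = 0x56 → acc = 0x49
  ',' = 0x2C → acc = 0x65
  '6' = 0x36 → acc = 0x53
  '5' = 0x35 → acc = 0x66
  '2' = 0x32 → acc = 0x54
  '6' = 0x36 → acc = 0x62
  '9' = 0x39 → acc = 0x5B
  ',' = 0x2C → acc = 0x77
  '2' = 0x32 → acc = 0x45
  '5' = 0x35 → acc = 0x70
  '.' = 0x2E → acc = 0x5E
  '6' = 0x36 → acc = 0x68
  ',' = 0x2C → acc = 0x44
  '4' = 0x34 → acc = 0x70
  '0' = 0x30 → acc = 0x40
  ',' = 0x2C → acc = 0x6C
  '7' = 0x37 → acc = 0x5B
  '.' = 0x2E → acc = 0x75
  '4' = 0x34 → acc = 0x41
  '2' = 0x32 → acc = 0x73
  '2' = 0x32 → acc = 0x41
Checksum = 0x41.

41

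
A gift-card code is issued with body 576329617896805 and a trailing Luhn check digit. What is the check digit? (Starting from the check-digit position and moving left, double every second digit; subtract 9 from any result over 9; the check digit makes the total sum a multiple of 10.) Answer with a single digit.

3

Partial digits right→left: 5 0 8 6 9 8 7 1 6 9 2 3 6 7 5
Double every second digit counting from the check-digit position (so the 1st, 3rd, 5th, ... of the partial from the right).
  doubled (with −9 where >9): 1 7 9 5 3 4 3 1 → sum 33
  kept as-is: 0 6 8 1 9 3 7 → sum 34
Total = 33 + 34 = 67.
Check digit = (10 − (67 mod 10)) mod 10 = 3.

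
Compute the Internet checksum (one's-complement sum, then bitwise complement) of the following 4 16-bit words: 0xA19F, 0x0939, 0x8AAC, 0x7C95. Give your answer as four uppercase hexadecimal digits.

One's-complement addition (fold any carry out of bit 15 back into bit 0):
  0xA19F + 0x0939 = 0x0AAD8
  0xAAD8 + 0x8AAC = 0x13584 → wrap carry → 0x3585
  0x3585 + 0x7C95 = 0x0B21A
One's-complement sum = 0xB21A.
Checksum = ~0xB21A & 0xFFFF = 0x4DE5.

4DE5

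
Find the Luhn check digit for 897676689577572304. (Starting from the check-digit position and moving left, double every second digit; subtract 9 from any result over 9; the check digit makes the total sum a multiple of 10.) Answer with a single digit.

Partial digits right→left: 4 0 3 2 7 5 7 7 5 9 8 6 6 7 6 7 9 8
Double every second digit counting from the check-digit position (so the 1st, 3rd, 5th, ... of the partial from the right).
  doubled (with −9 where >9): 8 6 5 5 1 7 3 3 9 → sum 47
  kept as-is: 0 2 5 7 9 6 7 7 8 → sum 51
Total = 47 + 51 = 98.
Check digit = (10 − (98 mod 10)) mod 10 = 2.

2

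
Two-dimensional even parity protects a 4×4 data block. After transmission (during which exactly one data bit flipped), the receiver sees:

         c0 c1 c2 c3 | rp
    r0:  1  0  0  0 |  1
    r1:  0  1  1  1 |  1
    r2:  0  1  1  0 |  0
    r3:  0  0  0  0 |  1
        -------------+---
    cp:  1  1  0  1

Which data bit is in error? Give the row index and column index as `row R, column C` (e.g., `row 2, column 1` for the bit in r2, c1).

Recompute each row's even parity and compare to rp:
  r0: data parity 1, sent rp 1 → ok
  r1: data parity 1, sent rp 1 → ok
  r2: data parity 0, sent rp 0 → ok
  r3: data parity 0, sent rp 1 → mismatch
Recompute each column's even parity and compare to cp:
  c0: data parity 1, sent cp 1 → ok
  c1: data parity 0, sent cp 1 → mismatch
  c2: data parity 0, sent cp 0 → ok
  c3: data parity 1, sent cp 1 → ok
Exactly one row (r3) and one column (c1) fail → the flipped bit is at their intersection.

row 3, column 1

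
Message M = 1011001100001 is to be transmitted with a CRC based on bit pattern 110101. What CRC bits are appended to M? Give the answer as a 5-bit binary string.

00011

Append 5 zeros: 101100110000100000. Divide by 110101 (XOR where the leading bit is 1):
  pos 0: 101100 XOR 110101 = 011001
  pos 1: 110011 XOR 110101 = 000110
  pos 4: 110100 XOR 110101 = 000001
  pos 9: 100100 XOR 110101 = 010001
  pos 10: 100010 XOR 110101 = 010111
  pos 11: 101110 XOR 110101 = 011011
  pos 12: 110110 XOR 110101 = 000011
Remainder (last 5 bits) = 00011. This is the CRC / FCS.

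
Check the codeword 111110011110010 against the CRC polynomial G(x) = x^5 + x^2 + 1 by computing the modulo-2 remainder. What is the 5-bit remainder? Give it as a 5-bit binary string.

Modulo-2 division of 111110011110010 by 100101:
  pos 0: 111110 XOR 100101 = 011011
  pos 1: 110110 XOR 100101 = 010011
  pos 2: 100111 XOR 100101 = 000010
  pos 6: 101110 XOR 100101 = 001011
  pos 8: 101101 XOR 100101 = 001000
Remainder = 10000 (nonzero — an error is detected).

10000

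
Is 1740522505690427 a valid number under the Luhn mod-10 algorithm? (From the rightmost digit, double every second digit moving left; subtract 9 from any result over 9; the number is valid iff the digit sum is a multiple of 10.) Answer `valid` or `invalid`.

invalid

From the right, keep odd positions and double even positions (subtract 9 from any doubled value over 9):
  doubled (positions 2,4,...): 4 0 3 0 4 1 8 2 → sum 22
  kept (positions 1,3,...): 7 4 9 5 5 2 0 7 → sum 39
Total = 61.
61 mod 10 = 1, so the number is invalid.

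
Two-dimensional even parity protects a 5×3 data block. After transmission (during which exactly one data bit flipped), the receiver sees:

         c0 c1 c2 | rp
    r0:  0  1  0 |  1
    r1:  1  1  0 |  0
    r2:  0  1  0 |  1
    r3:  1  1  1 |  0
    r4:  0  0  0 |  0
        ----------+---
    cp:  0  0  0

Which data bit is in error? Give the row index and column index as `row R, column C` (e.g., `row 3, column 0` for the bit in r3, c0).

Recompute each row's even parity and compare to rp:
  r0: data parity 1, sent rp 1 → ok
  r1: data parity 0, sent rp 0 → ok
  r2: data parity 1, sent rp 1 → ok
  r3: data parity 1, sent rp 0 → mismatch
  r4: data parity 0, sent rp 0 → ok
Recompute each column's even parity and compare to cp:
  c0: data parity 0, sent cp 0 → ok
  c1: data parity 0, sent cp 0 → ok
  c2: data parity 1, sent cp 0 → mismatch
Exactly one row (r3) and one column (c2) fail → the flipped bit is at their intersection.

row 3, column 2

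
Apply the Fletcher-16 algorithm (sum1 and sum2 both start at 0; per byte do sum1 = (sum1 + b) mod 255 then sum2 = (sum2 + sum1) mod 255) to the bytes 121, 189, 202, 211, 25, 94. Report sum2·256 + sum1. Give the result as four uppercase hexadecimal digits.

Running sums (mod 255):
  after byte 0 (121): sum1=121, sum2=121
  after byte 1 (189): sum1=55, sum2=176
  after byte 2 (202): sum1=2, sum2=178
  after byte 3 (211): sum1=213, sum2=136
  after byte 4 (25): sum1=238, sum2=119
  after byte 5 (94): sum1=77, sum2=196
Checksum = sum2·256 + sum1 = 196·256 + 77 = 50253 = 0xC44D.

C44D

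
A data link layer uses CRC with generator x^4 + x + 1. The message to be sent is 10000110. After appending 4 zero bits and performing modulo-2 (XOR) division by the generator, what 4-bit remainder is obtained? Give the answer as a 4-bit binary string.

Append 4 zeros: 100001100000. Divide by 10011 (XOR where the leading bit is 1):
  pos 0: 10000 XOR 10011 = 00011
  pos 3: 11110 XOR 10011 = 01101
  pos 4: 11010 XOR 10011 = 01001
  pos 5: 10010 XOR 10011 = 00001
Remainder (last 4 bits) = 0100. This is the CRC / FCS.

0100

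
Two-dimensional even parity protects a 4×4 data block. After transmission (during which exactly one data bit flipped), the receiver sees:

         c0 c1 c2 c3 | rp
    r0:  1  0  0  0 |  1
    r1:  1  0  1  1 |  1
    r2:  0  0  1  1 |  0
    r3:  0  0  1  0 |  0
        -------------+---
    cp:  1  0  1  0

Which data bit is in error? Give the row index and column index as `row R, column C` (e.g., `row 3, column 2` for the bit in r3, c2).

row 3, column 0

Recompute each row's even parity and compare to rp:
  r0: data parity 1, sent rp 1 → ok
  r1: data parity 1, sent rp 1 → ok
  r2: data parity 0, sent rp 0 → ok
  r3: data parity 1, sent rp 0 → mismatch
Recompute each column's even parity and compare to cp:
  c0: data parity 0, sent cp 1 → mismatch
  c1: data parity 0, sent cp 0 → ok
  c2: data parity 1, sent cp 1 → ok
  c3: data parity 0, sent cp 0 → ok
Exactly one row (r3) and one column (c0) fail → the flipped bit is at their intersection.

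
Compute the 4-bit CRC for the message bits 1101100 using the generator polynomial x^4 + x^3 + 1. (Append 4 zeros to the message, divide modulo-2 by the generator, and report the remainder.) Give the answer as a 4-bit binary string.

Append 4 zeros: 11011000000. Divide by 11001 (XOR where the leading bit is 1):
  pos 0: 11011 XOR 11001 = 00010
  pos 3: 10000 XOR 11001 = 01001
  pos 4: 10010 XOR 11001 = 01011
  pos 5: 10110 XOR 11001 = 01111
  pos 6: 11110 XOR 11001 = 00111
Remainder (last 4 bits) = 0111. This is the CRC / FCS.

0111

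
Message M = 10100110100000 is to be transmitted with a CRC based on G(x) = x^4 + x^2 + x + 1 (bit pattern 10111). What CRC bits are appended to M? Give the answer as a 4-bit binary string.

Append 4 zeros: 101001101000000000. Divide by 10111 (XOR where the leading bit is 1):
  pos 0: 10100 XOR 10111 = 00011
  pos 3: 11110 XOR 10111 = 01001
  pos 4: 10011 XOR 10111 = 00100
  pos 6: 10000 XOR 10111 = 00111
  pos 8: 11100 XOR 10111 = 01011
  pos 9: 10110 XOR 10111 = 00001
  pos 13: 10000 XOR 10111 = 00111
Remainder (last 4 bits) = 0111. This is the CRC / FCS.

0111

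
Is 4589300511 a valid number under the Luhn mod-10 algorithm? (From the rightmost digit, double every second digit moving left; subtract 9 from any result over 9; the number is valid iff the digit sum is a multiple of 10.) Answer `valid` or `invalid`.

invalid

From the right, keep odd positions and double even positions (subtract 9 from any doubled value over 9):
  doubled (positions 2,4,...): 2 0 6 7 8 → sum 23
  kept (positions 1,3,...): 1 5 0 9 5 → sum 20
Total = 43.
43 mod 10 = 3, so the number is invalid.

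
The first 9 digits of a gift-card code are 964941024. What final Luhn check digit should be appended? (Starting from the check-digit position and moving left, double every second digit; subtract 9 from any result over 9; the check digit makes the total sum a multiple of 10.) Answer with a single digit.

Partial digits right→left: 4 2 0 1 4 9 4 6 9
Double every second digit counting from the check-digit position (so the 1st, 3rd, 5th, ... of the partial from the right).
  doubled (with −9 where >9): 8 0 8 8 9 → sum 33
  kept as-is: 2 1 9 6 → sum 18
Total = 33 + 18 = 51.
Check digit = (10 − (51 mod 10)) mod 10 = 9.

9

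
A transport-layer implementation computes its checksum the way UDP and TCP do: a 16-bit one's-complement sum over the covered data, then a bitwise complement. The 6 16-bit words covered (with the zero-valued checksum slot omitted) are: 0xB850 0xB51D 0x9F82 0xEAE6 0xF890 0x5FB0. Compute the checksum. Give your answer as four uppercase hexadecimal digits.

One's-complement addition (fold any carry out of bit 15 back into bit 0):
  0xB850 + 0xB51D = 0x16D6D → wrap carry → 0x6D6E
  0x6D6E + 0x9F82 = 0x10CF0 → wrap carry → 0x0CF1
  0x0CF1 + 0xEAE6 = 0x0F7D7
  0xF7D7 + 0xF890 = 0x1F067 → wrap carry → 0xF068
  0xF068 + 0x5FB0 = 0x15018 → wrap carry → 0x5019
One's-complement sum = 0x5019.
Checksum = ~0x5019 & 0xFFFF = 0xAFE6.

AFE6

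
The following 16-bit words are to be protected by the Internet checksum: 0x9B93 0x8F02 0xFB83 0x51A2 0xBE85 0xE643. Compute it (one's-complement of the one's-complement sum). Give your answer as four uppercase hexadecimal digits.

E379

One's-complement addition (fold any carry out of bit 15 back into bit 0):
  0x9B93 + 0x8F02 = 0x12A95 → wrap carry → 0x2A96
  0x2A96 + 0xFB83 = 0x12619 → wrap carry → 0x261A
  0x261A + 0x51A2 = 0x077BC
  0x77BC + 0xBE85 = 0x13641 → wrap carry → 0x3642
  0x3642 + 0xE643 = 0x11C85 → wrap carry → 0x1C86
One's-complement sum = 0x1C86.
Checksum = ~0x1C86 & 0xFFFF = 0xE379.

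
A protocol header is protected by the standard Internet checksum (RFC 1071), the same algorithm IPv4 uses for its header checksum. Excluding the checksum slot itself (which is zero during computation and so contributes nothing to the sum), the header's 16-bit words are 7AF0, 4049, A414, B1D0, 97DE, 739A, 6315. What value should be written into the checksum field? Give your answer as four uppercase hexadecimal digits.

One's-complement addition (fold any carry out of bit 15 back into bit 0):
  0x7AF0 + 0x4049 = 0x0BB39
  0xBB39 + 0xA414 = 0x15F4D → wrap carry → 0x5F4E
  0x5F4E + 0xB1D0 = 0x1111E → wrap carry → 0x111F
  0x111F + 0x97DE = 0x0A8FD
  0xA8FD + 0x739A = 0x11C97 → wrap carry → 0x1C98
  0x1C98 + 0x6315 = 0x07FAD
One's-complement sum = 0x7FAD.
Checksum = ~0x7FAD & 0xFFFF = 0x8052.

8052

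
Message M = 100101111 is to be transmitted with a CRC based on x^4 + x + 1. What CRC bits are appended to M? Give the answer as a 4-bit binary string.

0111

Append 4 zeros: 1001011110000. Divide by 10011 (XOR where the leading bit is 1):
  pos 0: 10010 XOR 10011 = 00001
  pos 4: 11111 XOR 10011 = 01100
  pos 5: 11000 XOR 10011 = 01011
  pos 6: 10110 XOR 10011 = 00101
  pos 8: 10100 XOR 10011 = 00111
Remainder (last 4 bits) = 0111. This is the CRC / FCS.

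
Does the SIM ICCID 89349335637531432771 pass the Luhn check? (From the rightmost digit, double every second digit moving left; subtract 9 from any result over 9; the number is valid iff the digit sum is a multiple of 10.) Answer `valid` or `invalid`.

valid

From the right, keep odd positions and double even positions (subtract 9 from any doubled value over 9):
  doubled (positions 2,4,...): 5 4 8 6 5 3 6 9 6 7 → sum 59
  kept (positions 1,3,...): 1 7 3 1 5 3 5 3 4 9 → sum 41
Total = 100.
100 mod 10 = 0, so the number is valid.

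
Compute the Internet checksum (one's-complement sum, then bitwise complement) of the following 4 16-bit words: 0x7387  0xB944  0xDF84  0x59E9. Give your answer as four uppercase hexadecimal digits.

99C5

One's-complement addition (fold any carry out of bit 15 back into bit 0):
  0x7387 + 0xB944 = 0x12CCB → wrap carry → 0x2CCC
  0x2CCC + 0xDF84 = 0x10C50 → wrap carry → 0x0C51
  0x0C51 + 0x59E9 = 0x0663A
One's-complement sum = 0x663A.
Checksum = ~0x663A & 0xFFFF = 0x99C5.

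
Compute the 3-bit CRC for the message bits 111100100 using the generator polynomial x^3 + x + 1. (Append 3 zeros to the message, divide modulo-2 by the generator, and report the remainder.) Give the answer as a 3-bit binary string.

100

Append 3 zeros: 111100100000. Divide by 1011 (XOR where the leading bit is 1):
  pos 0: 1111 XOR 1011 = 0100
  pos 1: 1000 XOR 1011 = 0011
  pos 3: 1101 XOR 1011 = 0110
  pos 4: 1100 XOR 1011 = 0111
  pos 5: 1110 XOR 1011 = 0101
  pos 6: 1010 XOR 1011 = 0001
Remainder (last 3 bits) = 100. This is the CRC / FCS.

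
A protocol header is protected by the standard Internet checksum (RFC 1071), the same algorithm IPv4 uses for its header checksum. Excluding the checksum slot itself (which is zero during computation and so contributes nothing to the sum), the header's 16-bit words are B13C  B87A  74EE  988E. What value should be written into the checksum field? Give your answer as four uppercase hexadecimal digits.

88CB

One's-complement addition (fold any carry out of bit 15 back into bit 0):
  0xB13C + 0xB87A = 0x169B6 → wrap carry → 0x69B7
  0x69B7 + 0x74EE = 0x0DEA5
  0xDEA5 + 0x988E = 0x17733 → wrap carry → 0x7734
One's-complement sum = 0x7734.
Checksum = ~0x7734 & 0xFFFF = 0x88CB.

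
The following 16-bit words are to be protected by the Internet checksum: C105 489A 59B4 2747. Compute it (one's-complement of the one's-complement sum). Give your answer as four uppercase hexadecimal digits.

7564

One's-complement addition (fold any carry out of bit 15 back into bit 0):
  0xC105 + 0x489A = 0x1099F → wrap carry → 0x09A0
  0x09A0 + 0x59B4 = 0x06354
  0x6354 + 0x2747 = 0x08A9B
One's-complement sum = 0x8A9B.
Checksum = ~0x8A9B & 0xFFFF = 0x7564.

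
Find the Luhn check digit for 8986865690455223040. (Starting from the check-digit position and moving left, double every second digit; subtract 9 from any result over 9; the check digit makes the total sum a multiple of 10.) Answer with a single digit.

5

Partial digits right→left: 0 4 0 3 2 2 5 5 4 0 9 6 5 6 8 6 8 9 8
Double every second digit counting from the check-digit position (so the 1st, 3rd, 5th, ... of the partial from the right).
  doubled (with −9 where >9): 0 0 4 1 8 9 1 7 7 7 → sum 44
  kept as-is: 4 3 2 5 0 6 6 6 9 → sum 41
Total = 44 + 41 = 85.
Check digit = (10 − (85 mod 10)) mod 10 = 5.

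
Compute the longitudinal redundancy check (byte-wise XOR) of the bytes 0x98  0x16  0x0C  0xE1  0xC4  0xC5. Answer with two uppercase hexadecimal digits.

62

XOR the bytes together:
  start with 0x98
  0x98 ⊕ 0x16 = 0x8E
  0x8E ⊕ 0x0C = 0x82
  0x82 ⊕ 0xE1 = 0x63
  0x63 ⊕ 0xC4 = 0xA7
  0xA7 ⊕ 0xC5 = 0x62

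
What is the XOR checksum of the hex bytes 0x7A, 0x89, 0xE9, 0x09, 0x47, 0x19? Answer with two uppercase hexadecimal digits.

XOR the bytes together:
  start with 0x7A
  0x7A ⊕ 0x89 = 0xF3
  0xF3 ⊕ 0xE9 = 0x1A
  0x1A ⊕ 0x09 = 0x13
  0x13 ⊕ 0x47 = 0x54
  0x54 ⊕ 0x19 = 0x4D

4D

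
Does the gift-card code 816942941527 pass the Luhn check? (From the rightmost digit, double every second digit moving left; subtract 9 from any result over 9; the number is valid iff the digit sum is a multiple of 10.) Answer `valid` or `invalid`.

invalid

From the right, keep odd positions and double even positions (subtract 9 from any doubled value over 9):
  doubled (positions 2,4,...): 4 2 9 8 3 7 → sum 33
  kept (positions 1,3,...): 7 5 4 2 9 1 → sum 28
Total = 61.
61 mod 10 = 1, so the number is invalid.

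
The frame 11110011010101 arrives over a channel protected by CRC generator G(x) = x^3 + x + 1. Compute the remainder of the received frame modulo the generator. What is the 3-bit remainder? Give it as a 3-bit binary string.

000

Modulo-2 division of 11110011010101 by 1011:
  pos 0: 1111 XOR 1011 = 0100
  pos 1: 1000 XOR 1011 = 0011
  pos 3: 1101 XOR 1011 = 0110
  pos 4: 1101 XOR 1011 = 0110
  pos 5: 1100 XOR 1011 = 0111
  pos 6: 1111 XOR 1011 = 0100
  pos 7: 1000 XOR 1011 = 0011
  pos 9: 1110 XOR 1011 = 0101
  pos 10: 1011 XOR 1011 = 0000
Remainder = 000 (zero — the frame passes the CRC check).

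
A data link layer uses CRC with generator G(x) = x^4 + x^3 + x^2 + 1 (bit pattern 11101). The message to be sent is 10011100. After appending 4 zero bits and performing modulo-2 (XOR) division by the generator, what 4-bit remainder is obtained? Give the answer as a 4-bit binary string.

Append 4 zeros: 100111000000. Divide by 11101 (XOR where the leading bit is 1):
  pos 0: 10011 XOR 11101 = 01110
  pos 1: 11101 XOR 11101 = 00000
Remainder (last 4 bits) = 0000. This is the CRC / FCS.

0000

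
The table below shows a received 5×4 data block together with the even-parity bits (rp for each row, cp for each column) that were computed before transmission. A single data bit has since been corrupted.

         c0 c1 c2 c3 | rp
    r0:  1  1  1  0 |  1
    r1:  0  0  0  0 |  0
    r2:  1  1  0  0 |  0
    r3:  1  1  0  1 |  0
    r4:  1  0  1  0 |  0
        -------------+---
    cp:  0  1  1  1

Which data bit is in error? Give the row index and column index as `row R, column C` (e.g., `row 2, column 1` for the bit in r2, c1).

row 3, column 2

Recompute each row's even parity and compare to rp:
  r0: data parity 1, sent rp 1 → ok
  r1: data parity 0, sent rp 0 → ok
  r2: data parity 0, sent rp 0 → ok
  r3: data parity 1, sent rp 0 → mismatch
  r4: data parity 0, sent rp 0 → ok
Recompute each column's even parity and compare to cp:
  c0: data parity 0, sent cp 0 → ok
  c1: data parity 1, sent cp 1 → ok
  c2: data parity 0, sent cp 1 → mismatch
  c3: data parity 1, sent cp 1 → ok
Exactly one row (r3) and one column (c2) fail → the flipped bit is at their intersection.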